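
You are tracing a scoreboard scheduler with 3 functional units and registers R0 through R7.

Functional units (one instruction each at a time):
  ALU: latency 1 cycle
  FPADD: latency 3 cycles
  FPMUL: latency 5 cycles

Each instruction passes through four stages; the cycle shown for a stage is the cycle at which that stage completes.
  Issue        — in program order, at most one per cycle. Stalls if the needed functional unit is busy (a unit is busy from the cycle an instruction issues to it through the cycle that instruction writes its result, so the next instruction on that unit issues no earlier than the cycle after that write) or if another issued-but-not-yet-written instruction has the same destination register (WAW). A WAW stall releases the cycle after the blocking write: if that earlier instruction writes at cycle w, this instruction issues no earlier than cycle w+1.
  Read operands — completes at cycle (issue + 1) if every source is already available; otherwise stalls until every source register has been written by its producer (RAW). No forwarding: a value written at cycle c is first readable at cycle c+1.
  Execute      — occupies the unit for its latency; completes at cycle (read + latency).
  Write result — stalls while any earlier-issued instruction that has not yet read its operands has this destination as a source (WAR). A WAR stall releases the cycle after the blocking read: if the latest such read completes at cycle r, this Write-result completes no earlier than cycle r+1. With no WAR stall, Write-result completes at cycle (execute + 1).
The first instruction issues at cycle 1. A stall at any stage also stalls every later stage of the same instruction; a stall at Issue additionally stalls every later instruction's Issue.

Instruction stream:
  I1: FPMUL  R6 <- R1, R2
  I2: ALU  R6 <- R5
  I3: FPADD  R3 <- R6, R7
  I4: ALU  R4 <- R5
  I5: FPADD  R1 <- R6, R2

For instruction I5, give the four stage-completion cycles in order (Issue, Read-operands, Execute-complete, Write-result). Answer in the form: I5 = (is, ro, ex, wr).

I1 -> (1, 2, 7, 8)
I2 -> (9, 10, 11, 12)  // WAW R6: wait I1 write@8
I3 -> (10, 13, 16, 17)  // RAW R6: wait I2 write@12
I4 -> (13, 14, 15, 16)  // struct: ALU busy until I2 writes@12
I5 -> (18, 19, 22, 23)  // struct: FPADD busy until I3 writes@17

I5 = (18, 19, 22, 23)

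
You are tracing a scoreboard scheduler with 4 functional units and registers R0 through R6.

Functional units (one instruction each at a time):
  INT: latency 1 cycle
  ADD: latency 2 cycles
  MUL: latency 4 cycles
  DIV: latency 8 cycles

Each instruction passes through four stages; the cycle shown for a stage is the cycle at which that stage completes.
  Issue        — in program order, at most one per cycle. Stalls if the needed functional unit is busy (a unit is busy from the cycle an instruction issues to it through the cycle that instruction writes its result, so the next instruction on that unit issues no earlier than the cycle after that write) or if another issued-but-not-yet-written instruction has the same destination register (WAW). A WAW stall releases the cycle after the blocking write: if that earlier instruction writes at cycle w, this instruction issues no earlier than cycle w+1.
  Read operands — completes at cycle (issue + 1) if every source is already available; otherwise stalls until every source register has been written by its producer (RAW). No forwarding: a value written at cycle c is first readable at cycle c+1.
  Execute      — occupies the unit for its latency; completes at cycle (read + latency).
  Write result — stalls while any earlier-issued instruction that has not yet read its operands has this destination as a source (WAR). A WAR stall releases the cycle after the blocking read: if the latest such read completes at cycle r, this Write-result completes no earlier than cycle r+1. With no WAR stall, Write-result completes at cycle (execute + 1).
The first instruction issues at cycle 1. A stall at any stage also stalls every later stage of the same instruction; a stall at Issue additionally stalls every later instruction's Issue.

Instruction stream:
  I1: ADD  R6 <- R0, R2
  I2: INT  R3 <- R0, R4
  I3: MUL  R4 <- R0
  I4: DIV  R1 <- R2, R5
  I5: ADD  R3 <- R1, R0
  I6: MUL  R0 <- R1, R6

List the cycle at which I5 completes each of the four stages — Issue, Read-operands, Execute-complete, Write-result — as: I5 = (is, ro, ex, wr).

c1: I1 issues→ADD
c2: I1 reads, I2 issues→INT
c3: I2 reads, I3 issues→MUL
c4: I1 exec-done, I2 exec-done, I3 reads, I4 issues→DIV
c5: I1 writes R6, I2 writes R3, I4 reads
c6: I5 issues→ADD
c8: I3 exec-done
c9: I3 writes R4
c10: I6 issues→MUL
c13: I4 exec-done
c14: I4 writes R1
c15: I5 reads, I6 reads
c17: I5 exec-done
c18: I5 writes R3
c19: I6 exec-done
c20: I6 writes R0

I5 = (6, 15, 17, 18)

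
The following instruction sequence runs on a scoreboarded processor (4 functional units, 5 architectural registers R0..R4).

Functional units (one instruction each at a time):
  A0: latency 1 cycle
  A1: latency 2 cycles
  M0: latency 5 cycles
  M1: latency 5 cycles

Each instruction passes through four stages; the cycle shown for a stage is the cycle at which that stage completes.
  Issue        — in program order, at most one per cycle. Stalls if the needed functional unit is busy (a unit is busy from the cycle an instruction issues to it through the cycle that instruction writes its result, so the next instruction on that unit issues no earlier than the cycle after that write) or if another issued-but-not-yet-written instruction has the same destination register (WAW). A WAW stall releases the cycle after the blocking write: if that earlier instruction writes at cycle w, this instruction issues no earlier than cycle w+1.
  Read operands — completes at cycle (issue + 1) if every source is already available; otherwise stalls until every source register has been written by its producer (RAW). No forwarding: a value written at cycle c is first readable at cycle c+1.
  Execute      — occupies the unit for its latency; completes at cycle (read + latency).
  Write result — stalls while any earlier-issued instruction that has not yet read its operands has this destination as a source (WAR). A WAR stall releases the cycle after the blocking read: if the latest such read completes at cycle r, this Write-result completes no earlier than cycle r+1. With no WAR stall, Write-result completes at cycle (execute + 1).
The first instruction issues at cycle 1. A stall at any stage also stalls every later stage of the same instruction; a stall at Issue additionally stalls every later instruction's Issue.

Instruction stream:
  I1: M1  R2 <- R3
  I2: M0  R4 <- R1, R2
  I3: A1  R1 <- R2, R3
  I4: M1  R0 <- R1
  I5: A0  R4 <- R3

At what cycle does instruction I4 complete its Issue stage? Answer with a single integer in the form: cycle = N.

[I1] 1/2/7/8
[I2] 2/9/14/15  (RAW R2: wait I1 write@8)
[I3] 3/9/11/12  (RAW R2: wait I1 write@8)
[I4] 9/13/18/19  (struct: M1 busy until I1 writes@8; RAW R1: wait I3 write@12)
[I5] 16/17/18/19  (WAW R4: wait I2 write@15)

cycle = 9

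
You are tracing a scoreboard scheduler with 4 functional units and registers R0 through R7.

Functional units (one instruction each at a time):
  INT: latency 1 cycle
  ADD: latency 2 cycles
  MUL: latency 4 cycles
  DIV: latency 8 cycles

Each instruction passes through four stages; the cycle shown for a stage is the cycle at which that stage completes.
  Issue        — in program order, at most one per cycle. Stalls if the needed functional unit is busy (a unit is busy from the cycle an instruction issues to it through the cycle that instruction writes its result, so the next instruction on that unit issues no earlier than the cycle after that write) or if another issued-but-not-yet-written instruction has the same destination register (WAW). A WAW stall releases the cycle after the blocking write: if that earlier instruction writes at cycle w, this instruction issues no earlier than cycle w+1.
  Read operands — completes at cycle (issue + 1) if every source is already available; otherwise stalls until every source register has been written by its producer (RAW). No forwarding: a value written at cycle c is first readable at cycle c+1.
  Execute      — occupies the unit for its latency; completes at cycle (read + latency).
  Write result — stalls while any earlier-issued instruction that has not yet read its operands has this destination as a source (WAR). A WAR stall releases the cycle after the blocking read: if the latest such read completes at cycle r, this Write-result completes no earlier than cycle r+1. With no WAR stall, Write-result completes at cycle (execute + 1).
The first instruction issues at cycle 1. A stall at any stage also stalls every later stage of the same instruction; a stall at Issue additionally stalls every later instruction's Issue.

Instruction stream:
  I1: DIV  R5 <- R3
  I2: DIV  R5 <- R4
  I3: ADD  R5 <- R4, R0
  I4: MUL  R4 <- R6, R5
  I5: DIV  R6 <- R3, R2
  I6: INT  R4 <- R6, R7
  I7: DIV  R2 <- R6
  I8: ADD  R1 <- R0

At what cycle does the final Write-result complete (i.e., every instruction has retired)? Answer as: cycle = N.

t=1  I1 dispatched to DIV
t=2  I1 operands ready
t=10  I1 complete
t=11  R5←I1
t=12  I2 dispatched to DIV
t=13  I2 operands ready
t=21  I2 complete
t=22  R5←I2
t=23  I3 dispatched to ADD
t=24  I3 operands ready, I4 dispatched to MUL
t=25  I5 dispatched to DIV
t=26  I3 complete, I5 operands ready
t=27  R5←I3
t=28  I4 operands ready
t=32  I4 complete
t=33  R4←I4
t=34  I5 complete, I6 dispatched to INT
t=35  R6←I5
t=36  I6 operands ready, I7 dispatched to DIV
t=37  I6 complete, I7 operands ready, I8 dispatched to ADD
t=38  R4←I6, I8 operands ready
t=40  I8 complete
t=41  R1←I8
t=45  I7 complete
t=46  R2←I7

cycle = 46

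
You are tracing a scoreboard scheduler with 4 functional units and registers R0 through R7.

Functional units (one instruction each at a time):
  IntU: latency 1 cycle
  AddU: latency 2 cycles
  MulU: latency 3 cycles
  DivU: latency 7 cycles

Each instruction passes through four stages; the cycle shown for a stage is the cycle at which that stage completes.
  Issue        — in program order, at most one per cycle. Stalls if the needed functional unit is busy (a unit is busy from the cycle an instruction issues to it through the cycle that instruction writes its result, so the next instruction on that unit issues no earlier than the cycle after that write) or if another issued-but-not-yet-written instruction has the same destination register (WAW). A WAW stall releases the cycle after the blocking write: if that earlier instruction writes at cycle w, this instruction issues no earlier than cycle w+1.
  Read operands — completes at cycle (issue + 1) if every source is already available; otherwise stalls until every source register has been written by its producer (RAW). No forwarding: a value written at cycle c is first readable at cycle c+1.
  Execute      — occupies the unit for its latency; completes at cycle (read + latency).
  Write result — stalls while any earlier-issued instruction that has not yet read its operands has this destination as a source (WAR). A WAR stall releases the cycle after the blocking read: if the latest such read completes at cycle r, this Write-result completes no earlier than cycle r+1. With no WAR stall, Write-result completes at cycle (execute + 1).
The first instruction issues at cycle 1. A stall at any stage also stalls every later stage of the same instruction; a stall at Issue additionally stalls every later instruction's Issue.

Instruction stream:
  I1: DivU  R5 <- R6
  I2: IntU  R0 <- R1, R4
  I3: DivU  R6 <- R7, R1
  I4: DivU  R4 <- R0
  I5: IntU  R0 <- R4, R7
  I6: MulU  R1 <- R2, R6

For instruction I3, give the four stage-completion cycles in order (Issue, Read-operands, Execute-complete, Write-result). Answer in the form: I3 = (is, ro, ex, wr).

t=1  issue I1 (DivU)
t=2  I1 read-ops; issue I2 (IntU)
t=3  I2 read-ops
t=4  I2 finished on IntU
t=5  I2→R0
t=9  I1 finished on DivU
t=10  I1→R5
t=11  issue I3 (DivU)
t=12  I3 read-ops
t=19  I3 finished on DivU
t=20  I3→R6
t=21  issue I4 (DivU)
t=22  I4 read-ops; issue I5 (IntU)
t=23  issue I6 (MulU)
t=24  I6 read-ops
t=27  I6 finished on MulU
t=28  I6→R1
t=29  I4 finished on DivU
t=30  I4→R4
t=31  I5 read-ops
t=32  I5 finished on IntU
t=33  I5→R0

I3 = (11, 12, 19, 20)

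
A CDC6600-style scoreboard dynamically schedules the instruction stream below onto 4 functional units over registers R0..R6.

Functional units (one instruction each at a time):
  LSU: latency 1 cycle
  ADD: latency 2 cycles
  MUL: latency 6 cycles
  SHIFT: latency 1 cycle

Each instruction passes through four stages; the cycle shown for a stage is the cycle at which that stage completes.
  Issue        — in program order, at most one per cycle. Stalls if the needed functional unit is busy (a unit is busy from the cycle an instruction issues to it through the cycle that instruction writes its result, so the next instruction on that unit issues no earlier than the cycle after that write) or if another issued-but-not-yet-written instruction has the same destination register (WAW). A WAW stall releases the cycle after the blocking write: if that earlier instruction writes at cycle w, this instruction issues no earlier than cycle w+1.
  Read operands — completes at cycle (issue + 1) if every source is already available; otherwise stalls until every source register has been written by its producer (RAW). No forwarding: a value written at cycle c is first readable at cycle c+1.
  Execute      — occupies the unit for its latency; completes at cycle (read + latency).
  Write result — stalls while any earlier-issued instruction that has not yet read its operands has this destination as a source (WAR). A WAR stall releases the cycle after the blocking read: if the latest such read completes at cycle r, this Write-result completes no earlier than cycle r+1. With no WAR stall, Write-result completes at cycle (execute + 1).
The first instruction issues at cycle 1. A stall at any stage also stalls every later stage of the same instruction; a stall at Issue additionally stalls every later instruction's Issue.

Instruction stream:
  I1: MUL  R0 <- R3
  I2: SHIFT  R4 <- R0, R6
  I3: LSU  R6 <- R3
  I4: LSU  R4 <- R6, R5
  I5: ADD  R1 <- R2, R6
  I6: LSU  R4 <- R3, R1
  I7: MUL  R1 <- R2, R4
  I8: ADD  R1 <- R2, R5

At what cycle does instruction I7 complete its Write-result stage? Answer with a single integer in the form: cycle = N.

t=1  issue I1 (MUL)
t=2  I1 read-ops | issue I2 (SHIFT)
t=3  issue I3 (LSU)
t=4  I3 read-ops
t=5  I3 finished on LSU
t=8  I1 finished on MUL
t=9  I1→R0
t=10  I2 read-ops
t=11  I2 finished on SHIFT | I3→R6
t=12  I2→R4
t=13  issue I4 (LSU)
t=14  I4 read-ops | issue I5 (ADD)
t=15  I4 finished on LSU | I5 read-ops
t=16  I4→R4
t=17  I5 finished on ADD | issue I6 (LSU)
t=18  I5→R1
t=19  I6 read-ops | issue I7 (MUL)
t=20  I6 finished on LSU
t=21  I6→R4
t=22  I7 read-ops
t=28  I7 finished on MUL
t=29  I7→R1
t=30  issue I8 (ADD)
t=31  I8 read-ops
t=33  I8 finished on ADD
t=34  I8→R1

cycle = 29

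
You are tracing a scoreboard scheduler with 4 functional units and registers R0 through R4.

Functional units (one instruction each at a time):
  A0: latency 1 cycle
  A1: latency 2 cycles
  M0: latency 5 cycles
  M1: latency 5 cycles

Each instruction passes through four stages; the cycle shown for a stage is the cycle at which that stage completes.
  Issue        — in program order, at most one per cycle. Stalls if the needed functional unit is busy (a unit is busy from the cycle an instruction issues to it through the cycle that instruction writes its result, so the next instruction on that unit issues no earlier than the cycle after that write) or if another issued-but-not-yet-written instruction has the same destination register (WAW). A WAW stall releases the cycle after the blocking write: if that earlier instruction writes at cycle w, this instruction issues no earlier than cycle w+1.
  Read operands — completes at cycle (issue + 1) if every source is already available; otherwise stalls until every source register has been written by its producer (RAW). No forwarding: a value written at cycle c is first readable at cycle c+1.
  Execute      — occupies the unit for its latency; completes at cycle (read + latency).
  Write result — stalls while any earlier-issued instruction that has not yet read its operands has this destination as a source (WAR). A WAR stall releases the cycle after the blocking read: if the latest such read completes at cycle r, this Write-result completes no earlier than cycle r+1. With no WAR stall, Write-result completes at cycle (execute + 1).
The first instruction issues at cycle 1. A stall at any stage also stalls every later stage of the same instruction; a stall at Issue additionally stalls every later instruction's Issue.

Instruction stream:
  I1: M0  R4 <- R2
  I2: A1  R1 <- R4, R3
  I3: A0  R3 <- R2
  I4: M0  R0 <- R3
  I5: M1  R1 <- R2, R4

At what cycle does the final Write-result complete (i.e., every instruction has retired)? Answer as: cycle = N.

cycle = 20

I1  is:1  ro:2  ex:7  wr:8
I2  is:2  ro:9  ex:11  wr:12  — RAW R4: wait I1 write@8
I3  is:3  ro:4  ex:5  wr:10  — WAR R3: wait I2 read@9
I4  is:9  ro:11  ex:16  wr:17  — struct: M0 busy until I1 writes@8, RAW R3: wait I3 write@10
I5  is:13  ro:14  ex:19  wr:20  — WAW R1: wait I2 write@12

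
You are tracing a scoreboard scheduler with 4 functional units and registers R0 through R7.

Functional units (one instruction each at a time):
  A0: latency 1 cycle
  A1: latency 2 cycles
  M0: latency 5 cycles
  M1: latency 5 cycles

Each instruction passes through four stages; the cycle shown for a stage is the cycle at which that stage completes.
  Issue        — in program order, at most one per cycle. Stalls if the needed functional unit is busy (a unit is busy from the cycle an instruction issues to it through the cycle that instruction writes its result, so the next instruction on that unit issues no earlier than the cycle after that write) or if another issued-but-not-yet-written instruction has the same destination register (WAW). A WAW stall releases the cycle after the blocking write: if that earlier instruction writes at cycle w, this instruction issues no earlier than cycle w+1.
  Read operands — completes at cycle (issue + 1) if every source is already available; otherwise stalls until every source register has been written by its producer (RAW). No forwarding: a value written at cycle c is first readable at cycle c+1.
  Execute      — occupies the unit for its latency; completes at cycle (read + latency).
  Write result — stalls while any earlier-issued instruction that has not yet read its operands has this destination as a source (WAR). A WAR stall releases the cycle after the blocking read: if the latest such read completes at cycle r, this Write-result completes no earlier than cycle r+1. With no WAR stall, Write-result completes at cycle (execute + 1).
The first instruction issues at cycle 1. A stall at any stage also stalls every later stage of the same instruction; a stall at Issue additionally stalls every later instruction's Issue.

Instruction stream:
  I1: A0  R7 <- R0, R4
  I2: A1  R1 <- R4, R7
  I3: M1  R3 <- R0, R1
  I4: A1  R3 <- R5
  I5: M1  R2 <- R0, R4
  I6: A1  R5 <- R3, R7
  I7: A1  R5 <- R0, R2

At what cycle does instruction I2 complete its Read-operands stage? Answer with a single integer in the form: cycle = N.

cycle = 5

I1  is:1  ro:2  ex:3  wr:4
I2  is:2  ro:5  ex:7  wr:8  — RAW R7: wait I1 write@4
I3  is:3  ro:9  ex:14  wr:15  — RAW R1: wait I2 write@8
I4  is:16  ro:17  ex:19  wr:20  — WAW R3: wait I3 write@15
I5  is:17  ro:18  ex:23  wr:24
I6  is:21  ro:22  ex:24  wr:25  — struct: A1 busy until I4 writes@20
I7  is:26  ro:27  ex:29  wr:30  — struct: A1 busy until I6 writes@25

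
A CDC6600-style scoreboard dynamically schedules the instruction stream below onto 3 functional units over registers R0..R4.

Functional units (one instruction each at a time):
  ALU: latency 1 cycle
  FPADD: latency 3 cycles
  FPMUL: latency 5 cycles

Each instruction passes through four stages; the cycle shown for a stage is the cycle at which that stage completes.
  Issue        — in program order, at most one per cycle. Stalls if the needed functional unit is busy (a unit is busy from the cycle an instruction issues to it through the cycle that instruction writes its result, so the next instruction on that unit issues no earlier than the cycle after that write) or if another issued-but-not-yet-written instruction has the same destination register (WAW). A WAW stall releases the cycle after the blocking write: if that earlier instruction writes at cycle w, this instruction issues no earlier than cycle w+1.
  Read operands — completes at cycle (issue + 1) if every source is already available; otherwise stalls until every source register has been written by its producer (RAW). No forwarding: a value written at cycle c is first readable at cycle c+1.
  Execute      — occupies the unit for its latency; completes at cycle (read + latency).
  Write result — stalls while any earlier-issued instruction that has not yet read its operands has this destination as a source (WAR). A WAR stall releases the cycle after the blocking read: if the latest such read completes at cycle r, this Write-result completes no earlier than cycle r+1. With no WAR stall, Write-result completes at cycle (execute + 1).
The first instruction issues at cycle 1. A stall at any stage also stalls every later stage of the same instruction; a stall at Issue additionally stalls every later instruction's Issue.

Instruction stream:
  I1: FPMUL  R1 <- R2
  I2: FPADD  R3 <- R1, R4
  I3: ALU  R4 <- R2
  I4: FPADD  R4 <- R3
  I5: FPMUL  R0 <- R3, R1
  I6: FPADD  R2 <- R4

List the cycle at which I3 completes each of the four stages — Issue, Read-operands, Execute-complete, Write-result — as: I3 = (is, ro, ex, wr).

I3 = (3, 4, 5, 10)

t=1  I1→FPMUL
t=2  I1 RO · I2→FPADD
t=3  I3→ALU
t=4  I3 RO
t=5  I3 EX
t=7  I1 EX
t=8  I1 WR R1
t=9  I2 RO
t=10  I3 WR R4
t=12  I2 EX
t=13  I2 WR R3
t=14  I4→FPADD
t=15  I4 RO · I5→FPMUL
t=16  I5 RO
t=18  I4 EX
t=19  I4 WR R4
t=20  I6→FPADD
t=21  I5 EX · I6 RO
t=22  I5 WR R0
t=24  I6 EX
t=25  I6 WR R2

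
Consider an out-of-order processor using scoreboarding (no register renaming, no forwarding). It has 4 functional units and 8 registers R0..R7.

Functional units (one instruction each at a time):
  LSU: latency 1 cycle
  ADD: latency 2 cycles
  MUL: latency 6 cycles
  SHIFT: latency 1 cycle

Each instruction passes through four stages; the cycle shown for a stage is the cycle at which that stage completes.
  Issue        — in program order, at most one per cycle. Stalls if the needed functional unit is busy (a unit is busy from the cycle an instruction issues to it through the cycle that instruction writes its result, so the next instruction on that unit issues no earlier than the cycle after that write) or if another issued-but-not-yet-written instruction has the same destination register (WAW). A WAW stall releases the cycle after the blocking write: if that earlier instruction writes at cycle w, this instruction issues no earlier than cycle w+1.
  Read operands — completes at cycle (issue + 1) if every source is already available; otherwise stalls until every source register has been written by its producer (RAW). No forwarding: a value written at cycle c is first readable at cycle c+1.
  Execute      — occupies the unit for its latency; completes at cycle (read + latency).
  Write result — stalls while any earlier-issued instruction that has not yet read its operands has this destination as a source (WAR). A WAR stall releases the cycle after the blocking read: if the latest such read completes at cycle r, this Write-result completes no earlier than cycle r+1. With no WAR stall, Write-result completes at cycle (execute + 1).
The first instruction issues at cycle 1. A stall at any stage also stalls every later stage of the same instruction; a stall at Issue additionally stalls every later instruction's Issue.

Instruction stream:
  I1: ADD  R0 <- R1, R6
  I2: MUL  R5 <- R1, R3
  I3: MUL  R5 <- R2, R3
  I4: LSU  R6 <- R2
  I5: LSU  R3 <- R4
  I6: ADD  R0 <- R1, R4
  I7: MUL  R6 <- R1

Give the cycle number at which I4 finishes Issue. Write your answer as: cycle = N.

[I1] 1/2/4/5
[I2] 2/3/9/10
[I3] 11/12/18/19  (struct: MUL busy until I2 writes@10)
[I4] 12/13/14/15
[I5] 16/17/18/19  (struct: LSU busy until I4 writes@15)
[I6] 17/18/20/21
[I7] 20/21/27/28  (struct: MUL busy until I3 writes@19)

cycle = 12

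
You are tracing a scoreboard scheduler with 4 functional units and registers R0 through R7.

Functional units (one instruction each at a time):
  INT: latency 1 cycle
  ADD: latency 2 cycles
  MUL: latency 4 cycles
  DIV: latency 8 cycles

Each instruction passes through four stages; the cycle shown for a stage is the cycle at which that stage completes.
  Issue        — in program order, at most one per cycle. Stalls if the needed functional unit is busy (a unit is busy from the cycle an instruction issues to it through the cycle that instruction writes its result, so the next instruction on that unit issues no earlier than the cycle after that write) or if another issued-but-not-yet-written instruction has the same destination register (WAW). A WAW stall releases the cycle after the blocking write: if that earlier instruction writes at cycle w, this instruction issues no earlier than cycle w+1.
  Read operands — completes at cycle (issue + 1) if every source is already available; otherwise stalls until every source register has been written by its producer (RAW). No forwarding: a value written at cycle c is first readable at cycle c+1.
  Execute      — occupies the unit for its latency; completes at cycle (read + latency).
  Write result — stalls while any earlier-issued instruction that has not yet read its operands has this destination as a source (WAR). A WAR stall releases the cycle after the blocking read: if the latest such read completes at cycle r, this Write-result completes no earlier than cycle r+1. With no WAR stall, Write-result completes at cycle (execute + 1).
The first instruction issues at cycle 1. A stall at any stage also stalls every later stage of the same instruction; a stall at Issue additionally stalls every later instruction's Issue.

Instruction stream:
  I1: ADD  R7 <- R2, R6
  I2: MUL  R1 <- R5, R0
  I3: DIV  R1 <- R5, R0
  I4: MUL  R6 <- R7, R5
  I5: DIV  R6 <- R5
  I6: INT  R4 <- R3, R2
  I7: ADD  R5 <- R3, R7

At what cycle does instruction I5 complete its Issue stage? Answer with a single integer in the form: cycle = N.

t=1  I1 issues→ADD
t=2  I1 reads | I2 issues→MUL
t=3  I2 reads
t=4  I1 exec-done
t=5  I1 writes R7
t=7  I2 exec-done
t=8  I2 writes R1
t=9  I3 issues→DIV
t=10  I3 reads | I4 issues→MUL
t=11  I4 reads
t=15  I4 exec-done
t=16  I4 writes R6
t=18  I3 exec-done
t=19  I3 writes R1
t=20  I5 issues→DIV
t=21  I5 reads | I6 issues→INT
t=22  I6 reads | I7 issues→ADD
t=23  I6 exec-done | I7 reads
t=24  I6 writes R4
t=25  I7 exec-done
t=26  I7 writes R5
t=29  I5 exec-done
t=30  I5 writes R6

cycle = 20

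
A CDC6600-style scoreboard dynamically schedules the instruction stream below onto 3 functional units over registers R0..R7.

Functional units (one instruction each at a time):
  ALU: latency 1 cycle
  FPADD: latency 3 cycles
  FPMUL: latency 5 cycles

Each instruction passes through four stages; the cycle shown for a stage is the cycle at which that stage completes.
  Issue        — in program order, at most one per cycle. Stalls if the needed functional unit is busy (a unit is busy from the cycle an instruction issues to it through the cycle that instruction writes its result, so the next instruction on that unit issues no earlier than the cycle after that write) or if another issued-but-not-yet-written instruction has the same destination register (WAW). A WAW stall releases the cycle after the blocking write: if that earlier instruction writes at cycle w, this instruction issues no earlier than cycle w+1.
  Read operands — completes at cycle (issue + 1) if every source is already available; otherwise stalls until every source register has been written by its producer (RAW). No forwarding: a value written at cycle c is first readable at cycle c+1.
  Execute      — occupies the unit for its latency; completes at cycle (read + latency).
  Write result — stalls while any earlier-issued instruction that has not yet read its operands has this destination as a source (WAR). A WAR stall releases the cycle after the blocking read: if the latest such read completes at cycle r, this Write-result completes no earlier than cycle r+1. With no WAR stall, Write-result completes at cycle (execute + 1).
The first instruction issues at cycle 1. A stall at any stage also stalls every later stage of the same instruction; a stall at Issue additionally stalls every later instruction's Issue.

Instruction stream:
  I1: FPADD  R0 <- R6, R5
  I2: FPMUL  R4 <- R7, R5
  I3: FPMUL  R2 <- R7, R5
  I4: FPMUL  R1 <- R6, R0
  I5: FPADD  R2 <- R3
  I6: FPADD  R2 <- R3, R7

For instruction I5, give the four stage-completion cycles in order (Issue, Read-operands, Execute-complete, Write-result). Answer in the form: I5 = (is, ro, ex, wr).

I1 -> (1, 2, 5, 6)
I2 -> (2, 3, 8, 9)
I3 -> (10, 11, 16, 17)  // struct: FPMUL busy until I2 writes@9
I4 -> (18, 19, 24, 25)  // struct: FPMUL busy until I3 writes@17
I5 -> (19, 20, 23, 24)
I6 -> (25, 26, 29, 30)  // struct: FPADD busy until I5 writes@24

I5 = (19, 20, 23, 24)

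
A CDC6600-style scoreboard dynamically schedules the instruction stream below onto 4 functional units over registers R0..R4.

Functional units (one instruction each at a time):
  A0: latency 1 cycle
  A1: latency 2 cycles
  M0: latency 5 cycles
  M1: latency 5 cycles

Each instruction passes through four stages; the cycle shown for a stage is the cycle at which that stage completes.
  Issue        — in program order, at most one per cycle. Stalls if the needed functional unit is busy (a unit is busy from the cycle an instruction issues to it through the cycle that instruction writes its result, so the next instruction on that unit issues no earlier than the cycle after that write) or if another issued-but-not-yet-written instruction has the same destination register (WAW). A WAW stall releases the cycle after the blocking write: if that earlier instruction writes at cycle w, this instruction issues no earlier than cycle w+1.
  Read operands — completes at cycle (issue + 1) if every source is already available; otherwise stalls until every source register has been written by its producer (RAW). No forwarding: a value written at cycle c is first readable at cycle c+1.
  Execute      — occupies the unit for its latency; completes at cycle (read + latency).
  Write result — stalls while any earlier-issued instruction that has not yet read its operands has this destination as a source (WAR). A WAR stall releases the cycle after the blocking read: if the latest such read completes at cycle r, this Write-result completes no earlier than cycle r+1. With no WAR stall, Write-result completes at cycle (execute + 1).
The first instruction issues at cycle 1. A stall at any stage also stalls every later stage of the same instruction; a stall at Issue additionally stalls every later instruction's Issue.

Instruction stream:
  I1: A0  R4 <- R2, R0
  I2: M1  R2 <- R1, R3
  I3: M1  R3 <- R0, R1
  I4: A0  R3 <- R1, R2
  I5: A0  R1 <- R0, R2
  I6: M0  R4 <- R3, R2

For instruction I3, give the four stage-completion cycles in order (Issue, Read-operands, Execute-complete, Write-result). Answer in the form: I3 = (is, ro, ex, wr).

I3 = (10, 11, 16, 17)

[1] I1 issues→A0
[2] I1 reads | I2 issues→M1
[3] I1 exec-done | I2 reads
[4] I1 writes R4
[8] I2 exec-done
[9] I2 writes R2
[10] I3 issues→M1
[11] I3 reads
[16] I3 exec-done
[17] I3 writes R3
[18] I4 issues→A0
[19] I4 reads
[20] I4 exec-done
[21] I4 writes R3
[22] I5 issues→A0
[23] I5 reads | I6 issues→M0
[24] I5 exec-done | I6 reads
[25] I5 writes R1
[29] I6 exec-done
[30] I6 writes R4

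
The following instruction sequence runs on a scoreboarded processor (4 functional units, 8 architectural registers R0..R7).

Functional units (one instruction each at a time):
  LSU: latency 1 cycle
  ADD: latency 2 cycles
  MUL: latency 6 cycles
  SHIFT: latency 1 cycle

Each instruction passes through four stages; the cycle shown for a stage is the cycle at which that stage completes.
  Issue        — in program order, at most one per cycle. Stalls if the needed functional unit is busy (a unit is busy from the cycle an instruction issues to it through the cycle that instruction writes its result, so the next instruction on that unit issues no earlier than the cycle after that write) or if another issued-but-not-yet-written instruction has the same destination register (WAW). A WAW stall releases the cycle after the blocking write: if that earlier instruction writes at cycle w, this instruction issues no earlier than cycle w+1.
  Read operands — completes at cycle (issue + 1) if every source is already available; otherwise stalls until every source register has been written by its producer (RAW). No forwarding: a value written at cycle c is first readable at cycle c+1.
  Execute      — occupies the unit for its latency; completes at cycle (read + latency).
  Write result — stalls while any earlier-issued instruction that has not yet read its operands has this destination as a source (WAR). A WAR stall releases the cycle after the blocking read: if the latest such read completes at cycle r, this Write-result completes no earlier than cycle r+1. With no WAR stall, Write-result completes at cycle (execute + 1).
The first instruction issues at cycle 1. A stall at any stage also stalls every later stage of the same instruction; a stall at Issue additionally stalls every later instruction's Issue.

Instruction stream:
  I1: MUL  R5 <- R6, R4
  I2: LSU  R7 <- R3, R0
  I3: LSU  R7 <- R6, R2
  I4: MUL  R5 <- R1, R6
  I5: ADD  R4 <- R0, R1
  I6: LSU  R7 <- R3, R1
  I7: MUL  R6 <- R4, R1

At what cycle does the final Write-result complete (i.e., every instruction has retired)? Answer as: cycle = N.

cycle 1: I1 dispatched to MUL
cycle 2: I1 operands ready, I2 dispatched to LSU
cycle 3: I2 operands ready
cycle 4: I2 complete
cycle 5: R7←I2
cycle 6: I3 dispatched to LSU
cycle 7: I3 operands ready
cycle 8: I1 complete, I3 complete
cycle 9: R5←I1, R7←I3
cycle 10: I4 dispatched to MUL
cycle 11: I4 operands ready, I5 dispatched to ADD
cycle 12: I5 operands ready, I6 dispatched to LSU
cycle 13: I6 operands ready
cycle 14: I5 complete, I6 complete
cycle 15: R4←I5, R7←I6
cycle 17: I4 complete
cycle 18: R5←I4
cycle 19: I7 dispatched to MUL
cycle 20: I7 operands ready
cycle 26: I7 complete
cycle 27: R6←I7

cycle = 27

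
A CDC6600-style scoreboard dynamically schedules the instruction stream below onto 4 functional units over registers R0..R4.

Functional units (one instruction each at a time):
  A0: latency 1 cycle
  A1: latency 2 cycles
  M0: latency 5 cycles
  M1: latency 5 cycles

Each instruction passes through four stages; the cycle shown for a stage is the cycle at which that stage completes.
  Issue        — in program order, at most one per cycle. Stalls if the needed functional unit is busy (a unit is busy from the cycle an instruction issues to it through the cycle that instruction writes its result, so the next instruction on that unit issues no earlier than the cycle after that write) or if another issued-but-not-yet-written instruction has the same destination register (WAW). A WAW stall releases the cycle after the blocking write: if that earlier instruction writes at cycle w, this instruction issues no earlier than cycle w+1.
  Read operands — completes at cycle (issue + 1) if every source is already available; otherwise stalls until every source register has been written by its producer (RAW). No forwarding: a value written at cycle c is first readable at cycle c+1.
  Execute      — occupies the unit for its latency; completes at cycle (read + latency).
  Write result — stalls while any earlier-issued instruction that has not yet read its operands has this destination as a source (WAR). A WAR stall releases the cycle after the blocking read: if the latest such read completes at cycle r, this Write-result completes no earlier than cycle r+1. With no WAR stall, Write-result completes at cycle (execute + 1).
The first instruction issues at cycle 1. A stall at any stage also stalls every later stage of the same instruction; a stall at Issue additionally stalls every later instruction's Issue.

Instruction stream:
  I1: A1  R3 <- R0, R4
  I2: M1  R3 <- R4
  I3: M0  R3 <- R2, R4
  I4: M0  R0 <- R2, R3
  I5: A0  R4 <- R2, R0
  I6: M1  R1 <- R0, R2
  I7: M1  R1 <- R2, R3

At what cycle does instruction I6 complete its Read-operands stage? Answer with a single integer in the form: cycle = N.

cycle = 30

c1: I1→A1
c2: I1 RO
c4: I1 EX
c5: I1 WR R3
c6: I2→M1
c7: I2 RO
c12: I2 EX
c13: I2 WR R3
c14: I3→M0
c15: I3 RO
c20: I3 EX
c21: I3 WR R3
c22: I4→M0
c23: I4 RO · I5→A0
c24: I6→M1
c28: I4 EX
c29: I4 WR R0
c30: I5 RO · I6 RO
c31: I5 EX
c32: I5 WR R4
c35: I6 EX
c36: I6 WR R1
c37: I7→M1
c38: I7 RO
c43: I7 EX
c44: I7 WR R1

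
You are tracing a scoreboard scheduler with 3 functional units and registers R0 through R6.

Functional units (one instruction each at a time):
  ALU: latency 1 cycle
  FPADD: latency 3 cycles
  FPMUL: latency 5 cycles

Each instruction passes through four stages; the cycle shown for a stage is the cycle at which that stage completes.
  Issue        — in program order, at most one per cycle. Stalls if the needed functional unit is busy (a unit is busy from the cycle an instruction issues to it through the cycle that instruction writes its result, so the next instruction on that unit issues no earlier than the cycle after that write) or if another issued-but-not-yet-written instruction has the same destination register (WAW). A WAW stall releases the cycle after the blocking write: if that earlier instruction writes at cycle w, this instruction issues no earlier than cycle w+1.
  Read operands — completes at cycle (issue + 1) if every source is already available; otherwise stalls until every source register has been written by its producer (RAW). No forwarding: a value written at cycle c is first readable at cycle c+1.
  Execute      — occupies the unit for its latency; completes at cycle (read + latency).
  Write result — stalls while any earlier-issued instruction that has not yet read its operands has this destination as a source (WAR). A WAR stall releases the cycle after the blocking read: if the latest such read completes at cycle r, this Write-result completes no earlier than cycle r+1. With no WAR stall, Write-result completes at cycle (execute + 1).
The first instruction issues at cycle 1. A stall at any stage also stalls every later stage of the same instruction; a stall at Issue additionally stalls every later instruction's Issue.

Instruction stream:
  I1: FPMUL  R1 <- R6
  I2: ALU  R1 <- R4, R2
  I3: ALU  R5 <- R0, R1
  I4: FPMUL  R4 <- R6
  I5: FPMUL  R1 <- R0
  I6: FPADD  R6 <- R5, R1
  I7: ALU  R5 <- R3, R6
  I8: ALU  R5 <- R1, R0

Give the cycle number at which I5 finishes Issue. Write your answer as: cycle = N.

[1] I1→FPMUL
[2] I1 RO
[7] I1 EX
[8] I1 WR R1
[9] I2→ALU
[10] I2 RO
[11] I2 EX
[12] I2 WR R1
[13] I3→ALU
[14] I3 RO; I4→FPMUL
[15] I3 EX; I4 RO
[16] I3 WR R5
[20] I4 EX
[21] I4 WR R4
[22] I5→FPMUL
[23] I5 RO; I6→FPADD
[24] I7→ALU
[28] I5 EX
[29] I5 WR R1
[30] I6 RO
[33] I6 EX
[34] I6 WR R6
[35] I7 RO
[36] I7 EX
[37] I7 WR R5
[38] I8→ALU
[39] I8 RO
[40] I8 EX
[41] I8 WR R5

cycle = 22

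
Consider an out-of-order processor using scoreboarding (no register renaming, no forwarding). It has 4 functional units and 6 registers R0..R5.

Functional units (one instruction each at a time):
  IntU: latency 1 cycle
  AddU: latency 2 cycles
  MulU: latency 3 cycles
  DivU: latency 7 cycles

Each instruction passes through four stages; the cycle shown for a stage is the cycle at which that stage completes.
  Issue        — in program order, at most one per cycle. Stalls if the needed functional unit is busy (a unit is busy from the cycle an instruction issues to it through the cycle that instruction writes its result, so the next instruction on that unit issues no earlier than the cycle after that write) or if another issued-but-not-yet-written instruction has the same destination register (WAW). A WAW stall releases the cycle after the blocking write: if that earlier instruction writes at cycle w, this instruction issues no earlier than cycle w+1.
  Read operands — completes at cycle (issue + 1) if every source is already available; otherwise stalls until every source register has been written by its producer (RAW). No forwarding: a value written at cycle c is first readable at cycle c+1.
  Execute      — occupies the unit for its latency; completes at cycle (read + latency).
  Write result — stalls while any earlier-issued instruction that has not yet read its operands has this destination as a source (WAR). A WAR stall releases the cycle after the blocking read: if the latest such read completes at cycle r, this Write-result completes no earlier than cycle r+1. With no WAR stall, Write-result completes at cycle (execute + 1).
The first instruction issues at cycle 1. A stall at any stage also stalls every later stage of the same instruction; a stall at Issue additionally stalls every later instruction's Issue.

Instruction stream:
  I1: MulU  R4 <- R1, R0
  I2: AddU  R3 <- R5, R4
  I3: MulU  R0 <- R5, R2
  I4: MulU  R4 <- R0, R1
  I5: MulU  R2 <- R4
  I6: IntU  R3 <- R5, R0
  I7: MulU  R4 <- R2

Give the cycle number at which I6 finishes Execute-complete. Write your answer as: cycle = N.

cycle = 22

cycle 1: I1 issues→MulU
cycle 2: I1 reads · I2 issues→AddU
cycle 5: I1 exec-done
cycle 6: I1 writes R4
cycle 7: I2 reads · I3 issues→MulU
cycle 8: I3 reads
cycle 9: I2 exec-done
cycle 10: I2 writes R3
cycle 11: I3 exec-done
cycle 12: I3 writes R0
cycle 13: I4 issues→MulU
cycle 14: I4 reads
cycle 17: I4 exec-done
cycle 18: I4 writes R4
cycle 19: I5 issues→MulU
cycle 20: I5 reads · I6 issues→IntU
cycle 21: I6 reads
cycle 22: I6 exec-done
cycle 23: I5 exec-done · I6 writes R3
cycle 24: I5 writes R2
cycle 25: I7 issues→MulU
cycle 26: I7 reads
cycle 29: I7 exec-done
cycle 30: I7 writes R4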